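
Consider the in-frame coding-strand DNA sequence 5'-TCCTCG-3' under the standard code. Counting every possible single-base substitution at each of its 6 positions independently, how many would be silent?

6

Codon 1 (TCC, Ser): 3 synonymous substitutions.
Codon 2 (TCG, Ser): 3 synonymous substitutions.
Total: 3 + 3 = 6.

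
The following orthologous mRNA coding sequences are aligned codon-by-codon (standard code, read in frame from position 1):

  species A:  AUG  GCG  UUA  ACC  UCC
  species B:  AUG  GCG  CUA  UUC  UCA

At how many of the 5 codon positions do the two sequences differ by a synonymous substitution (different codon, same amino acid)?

2

Codon 1: AUG Met / AUG Met — identical.
Codon 2: GCG Ala / GCG Ala — identical.
Codon 3: UUA Leu / CUA Leu — synonymous.
Codon 4: ACC Thr / UUC Phe — nonsynonymous.
Codon 5: UCC Ser / UCA Ser — synonymous.
Synonymous differences: 2.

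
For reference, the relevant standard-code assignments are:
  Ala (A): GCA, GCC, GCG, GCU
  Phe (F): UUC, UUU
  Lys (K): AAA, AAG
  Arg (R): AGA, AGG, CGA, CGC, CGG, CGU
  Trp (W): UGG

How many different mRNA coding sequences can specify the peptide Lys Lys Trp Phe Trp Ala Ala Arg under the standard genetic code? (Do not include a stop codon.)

Lys: 2 codons.
Lys: 2 codons.
Trp: 1 codon.
Phe: 2 codons.
Trp: 1 codon.
Ala: 4 codons.
Ala: 4 codons.
Arg: 6 codons.
2 × 2 × 1 × 2 × 1 × 4 × 4 × 6 = 768.

768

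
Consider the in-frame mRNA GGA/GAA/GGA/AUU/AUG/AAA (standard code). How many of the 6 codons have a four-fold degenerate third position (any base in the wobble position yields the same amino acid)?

Codon 1 GGA (Gly): third position 4-fold.
Codon 2 GAA (Glu): third position 2-fold.
Codon 3 GGA (Gly): third position 4-fold.
Codon 4 AUU (Ile): third position 3-fold.
Codon 5 AUG (Met): third position 1-fold.
Codon 6 AAA (Lys): third position 2-fold.
Four-fold degenerate third positions: 2.

2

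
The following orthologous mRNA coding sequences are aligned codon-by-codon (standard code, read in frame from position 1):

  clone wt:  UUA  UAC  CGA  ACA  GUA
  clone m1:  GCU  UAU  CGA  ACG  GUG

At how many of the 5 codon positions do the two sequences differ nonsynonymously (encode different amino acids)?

Codon 1: UUA Leu / GCU Ala — nonsynonymous.
Codon 2: UAC Tyr / UAU Tyr — synonymous.
Codon 3: CGA Arg / CGA Arg — identical.
Codon 4: ACA Thr / ACG Thr — synonymous.
Codon 5: GUA Val / GUG Val — synonymous.
Nonsynonymous differences: 1.

1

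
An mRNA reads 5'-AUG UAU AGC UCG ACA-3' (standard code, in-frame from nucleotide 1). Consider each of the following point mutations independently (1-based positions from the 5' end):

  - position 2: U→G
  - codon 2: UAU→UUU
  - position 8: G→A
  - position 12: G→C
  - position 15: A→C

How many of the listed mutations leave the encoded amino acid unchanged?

Codon 1: AUG (Met) → AGG (Arg) — missense.
Codon 2: UAU (Tyr) → UUU (Phe) — missense.
Codon 3: AGC (Ser) → AAC (Asn) — missense.
Codon 4: UCG (Ser) → UCC (Ser) — synonymous.
Codon 5: ACA (Thr) → ACC (Thr) — synonymous.
Synonymous: 2 of 5.

2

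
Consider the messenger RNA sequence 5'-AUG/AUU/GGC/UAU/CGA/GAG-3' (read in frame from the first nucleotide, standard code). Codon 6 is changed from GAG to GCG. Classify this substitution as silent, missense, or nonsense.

Position 17 falls in codon 6: GAG → Glu.
After the substitution the codon is GCG → Ala.
Glu ≠ Ala, so this is a missense mutation.

missense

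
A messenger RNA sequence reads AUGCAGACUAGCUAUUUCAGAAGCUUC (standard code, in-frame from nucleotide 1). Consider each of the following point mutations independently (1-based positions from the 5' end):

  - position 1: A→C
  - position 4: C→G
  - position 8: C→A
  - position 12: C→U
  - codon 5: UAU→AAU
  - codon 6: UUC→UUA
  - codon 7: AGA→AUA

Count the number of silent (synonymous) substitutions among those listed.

1

Codon 1: AUG (Met) → CUG (Leu) — missense.
Codon 2: CAG (Gln) → GAG (Glu) — missense.
Codon 3: ACU (Thr) → AAU (Asn) — missense.
Codon 4: AGC (Ser) → AGU (Ser) — synonymous.
Codon 5: UAU (Tyr) → AAU (Asn) — missense.
Codon 6: UUC (Phe) → UUA (Leu) — missense.
Codon 7: AGA (Arg) → AUA (Ile) — missense.
Synonymous: 1 of 7.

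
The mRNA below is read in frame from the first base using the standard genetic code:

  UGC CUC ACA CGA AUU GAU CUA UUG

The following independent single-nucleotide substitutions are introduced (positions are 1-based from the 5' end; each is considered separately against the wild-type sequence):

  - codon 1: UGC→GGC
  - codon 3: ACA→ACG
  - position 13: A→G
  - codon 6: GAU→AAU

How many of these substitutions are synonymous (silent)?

1

Codon 1: UGC (Cys) → GGC (Gly) — missense.
Codon 3: ACA (Thr) → ACG (Thr) — synonymous.
Codon 5: AUU (Ile) → GUU (Val) — missense.
Codon 6: GAU (Asp) → AAU (Asn) — missense.
Synonymous: 1 of 4.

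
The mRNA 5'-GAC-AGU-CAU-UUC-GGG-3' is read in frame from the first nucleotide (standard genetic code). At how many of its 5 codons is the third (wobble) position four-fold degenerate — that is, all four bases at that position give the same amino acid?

1

Codon 1 GAC (Asp): third position 2-fold.
Codon 2 AGU (Ser): third position 2-fold.
Codon 3 CAU (His): third position 2-fold.
Codon 4 UUC (Phe): third position 2-fold.
Codon 5 GGG (Gly): third position 4-fold.
Four-fold degenerate third positions: 1.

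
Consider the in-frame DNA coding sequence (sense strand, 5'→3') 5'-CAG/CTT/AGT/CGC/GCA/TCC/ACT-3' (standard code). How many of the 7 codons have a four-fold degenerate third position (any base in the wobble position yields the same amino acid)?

Codon 1 CAG (Gln): third position 2-fold.
Codon 2 CTT (Leu): third position 4-fold.
Codon 3 AGT (Ser): third position 2-fold.
Codon 4 CGC (Arg): third position 4-fold.
Codon 5 GCA (Ala): third position 4-fold.
Codon 6 TCC (Ser): third position 4-fold.
Codon 7 ACT (Thr): third position 4-fold.
Four-fold degenerate third positions: 5.

5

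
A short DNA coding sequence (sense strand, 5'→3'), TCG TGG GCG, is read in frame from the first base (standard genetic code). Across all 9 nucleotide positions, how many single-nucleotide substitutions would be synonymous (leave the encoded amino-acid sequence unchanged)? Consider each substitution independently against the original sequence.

6

Codon 1 (TCG, Ser): 3 synonymous substitutions.
Codon 2 (TGG, Trp): 0 synonymous substitutions.
Codon 3 (GCG, Ala): 3 synonymous substitutions.
Total: 3 + 0 + 3 = 6.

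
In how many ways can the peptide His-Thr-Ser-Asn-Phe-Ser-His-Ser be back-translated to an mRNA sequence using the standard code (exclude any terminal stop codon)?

13824

His: 2 codons.
Thr: 4 codons.
Ser: 6 codons.
Asn: 2 codons.
Phe: 2 codons.
Ser: 6 codons.
His: 2 codons.
Ser: 6 codons.
2 × 4 × 6 × 2 × 2 × 6 × 2 × 6 = 13824.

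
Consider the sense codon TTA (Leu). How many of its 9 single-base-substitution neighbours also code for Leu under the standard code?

Position 1: CTA → 1 synonymous.
Position 2: none → 0 synonymous.
Position 3: TTG → 1 synonymous.
Total: 1 + 0 + 1 = 2.

2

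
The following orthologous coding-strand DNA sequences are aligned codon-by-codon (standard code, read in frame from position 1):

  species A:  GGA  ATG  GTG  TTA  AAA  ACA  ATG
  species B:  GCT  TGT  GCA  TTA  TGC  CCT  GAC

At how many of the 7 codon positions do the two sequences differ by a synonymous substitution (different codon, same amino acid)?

0

Codon 1: GGA Gly / GCT Ala — nonsynonymous.
Codon 2: ATG Met / TGT Cys — nonsynonymous.
Codon 3: GTG Val / GCA Ala — nonsynonymous.
Codon 4: TTA Leu / TTA Leu — identical.
Codon 5: AAA Lys / TGC Cys — nonsynonymous.
Codon 6: ACA Thr / CCT Pro — nonsynonymous.
Codon 7: ATG Met / GAC Asp — nonsynonymous.
Synonymous differences: 0.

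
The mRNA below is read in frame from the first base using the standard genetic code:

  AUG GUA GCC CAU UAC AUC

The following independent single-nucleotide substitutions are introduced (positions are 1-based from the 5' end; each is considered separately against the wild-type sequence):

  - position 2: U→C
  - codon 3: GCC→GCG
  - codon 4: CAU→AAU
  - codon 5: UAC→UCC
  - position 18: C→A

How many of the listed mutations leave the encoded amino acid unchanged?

2

Codon 1: AUG (Met) → ACG (Thr) — missense.
Codon 3: GCC (Ala) → GCG (Ala) — synonymous.
Codon 4: CAU (His) → AAU (Asn) — missense.
Codon 5: UAC (Tyr) → UCC (Ser) — missense.
Codon 6: AUC (Ile) → AUA (Ile) — synonymous.
Synonymous: 2 of 5.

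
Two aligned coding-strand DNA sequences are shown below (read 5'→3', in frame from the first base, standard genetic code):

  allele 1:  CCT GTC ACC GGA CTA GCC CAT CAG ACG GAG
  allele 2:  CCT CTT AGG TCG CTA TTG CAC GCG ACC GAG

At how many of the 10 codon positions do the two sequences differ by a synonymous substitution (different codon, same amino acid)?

2

Codon 1: CCT Pro / CCT Pro — identical.
Codon 2: GTC Val / CTT Leu — nonsynonymous.
Codon 3: ACC Thr / AGG Arg — nonsynonymous.
Codon 4: GGA Gly / TCG Ser — nonsynonymous.
Codon 5: CTA Leu / CTA Leu — identical.
Codon 6: GCC Ala / TTG Leu — nonsynonymous.
Codon 7: CAT His / CAC His — synonymous.
Codon 8: CAG Gln / GCG Ala — nonsynonymous.
Codon 9: ACG Thr / ACC Thr — synonymous.
Codon 10: GAG Glu / GAG Glu — identical.
Synonymous differences: 2.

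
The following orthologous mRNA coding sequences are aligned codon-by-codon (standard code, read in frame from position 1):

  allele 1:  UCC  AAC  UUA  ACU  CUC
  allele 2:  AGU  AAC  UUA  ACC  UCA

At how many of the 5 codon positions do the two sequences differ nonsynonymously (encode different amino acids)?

1

Codon 1: UCC Ser / AGU Ser — synonymous.
Codon 2: AAC Asn / AAC Asn — identical.
Codon 3: UUA Leu / UUA Leu — identical.
Codon 4: ACU Thr / ACC Thr — synonymous.
Codon 5: CUC Leu / UCA Ser — nonsynonymous.
Nonsynonymous differences: 1.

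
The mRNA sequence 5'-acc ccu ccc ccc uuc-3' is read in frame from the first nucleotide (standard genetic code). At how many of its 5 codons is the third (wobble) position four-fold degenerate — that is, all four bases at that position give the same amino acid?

Codon 1 ACC (Thr): third position 4-fold.
Codon 2 CCU (Pro): third position 4-fold.
Codon 3 CCC (Pro): third position 4-fold.
Codon 4 CCC (Pro): third position 4-fold.
Codon 5 UUC (Phe): third position 2-fold.
Four-fold degenerate third positions: 4.

4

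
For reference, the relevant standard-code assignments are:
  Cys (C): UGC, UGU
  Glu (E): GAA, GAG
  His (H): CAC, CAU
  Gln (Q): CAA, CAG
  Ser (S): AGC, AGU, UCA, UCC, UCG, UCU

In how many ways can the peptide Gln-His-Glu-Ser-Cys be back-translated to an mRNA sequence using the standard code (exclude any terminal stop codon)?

96

Gln: 2 codons.
His: 2 codons.
Glu: 2 codons.
Ser: 6 codons.
Cys: 2 codons.
2 × 2 × 2 × 6 × 2 = 96.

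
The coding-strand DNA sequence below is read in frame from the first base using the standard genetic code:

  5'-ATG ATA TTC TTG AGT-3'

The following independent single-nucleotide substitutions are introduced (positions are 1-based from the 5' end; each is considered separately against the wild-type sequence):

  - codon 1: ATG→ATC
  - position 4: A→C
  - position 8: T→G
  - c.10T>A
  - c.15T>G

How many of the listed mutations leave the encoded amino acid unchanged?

0

Codon 1: ATG (Met) → ATC (Ile) — missense.
Codon 2: ATA (Ile) → CTA (Leu) — missense.
Codon 3: TTC (Phe) → TGC (Cys) — missense.
Codon 4: TTG (Leu) → ATG (Met) — missense.
Codon 5: AGT (Ser) → AGG (Arg) — missense.
Synonymous: 0 of 5.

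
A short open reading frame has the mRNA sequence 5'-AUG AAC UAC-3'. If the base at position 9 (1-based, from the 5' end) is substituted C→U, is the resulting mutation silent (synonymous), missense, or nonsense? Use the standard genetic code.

silent

Position 9 falls in codon 3: UAC → Tyr.
After the substitution the codon is UAU → Tyr.
Both encode Tyr, so the change is synonymous.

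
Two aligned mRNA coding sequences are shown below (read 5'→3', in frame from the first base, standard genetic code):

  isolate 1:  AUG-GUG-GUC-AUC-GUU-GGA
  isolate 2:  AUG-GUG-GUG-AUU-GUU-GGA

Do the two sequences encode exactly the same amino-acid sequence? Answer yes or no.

Codon 1: AUG Met / AUG Met — identical.
Codon 2: GUG Val / GUG Val — identical.
Codon 3: GUC Val / GUG Val — synonymous.
Codon 4: AUC Ile / AUU Ile — synonymous.
Codon 5: GUU Val / GUU Val — identical.
Codon 6: GGA Gly / GGA Gly — identical.
Nonsynonymous differences: 0 → same protein.

yes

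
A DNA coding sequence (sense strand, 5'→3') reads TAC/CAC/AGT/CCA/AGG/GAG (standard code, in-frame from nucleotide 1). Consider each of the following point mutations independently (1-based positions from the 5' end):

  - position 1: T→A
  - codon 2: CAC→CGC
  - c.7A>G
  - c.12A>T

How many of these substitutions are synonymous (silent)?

Codon 1: TAC (Tyr) → AAC (Asn) — missense.
Codon 2: CAC (His) → CGC (Arg) — missense.
Codon 3: AGT (Ser) → GGT (Gly) — missense.
Codon 4: CCA (Pro) → CCT (Pro) — synonymous.
Synonymous: 1 of 4.

1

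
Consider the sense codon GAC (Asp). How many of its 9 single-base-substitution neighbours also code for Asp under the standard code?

1

Position 1: none → 0 synonymous.
Position 2: none → 0 synonymous.
Position 3: GAU → 1 synonymous.
Total: 0 + 0 + 1 = 1.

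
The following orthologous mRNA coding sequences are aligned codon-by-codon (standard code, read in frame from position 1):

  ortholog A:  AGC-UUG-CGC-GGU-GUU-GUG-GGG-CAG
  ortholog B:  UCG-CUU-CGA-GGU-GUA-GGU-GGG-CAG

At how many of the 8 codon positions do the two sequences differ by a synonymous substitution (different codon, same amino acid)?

Codon 1: AGC Ser / UCG Ser — synonymous.
Codon 2: UUG Leu / CUU Leu — synonymous.
Codon 3: CGC Arg / CGA Arg — synonymous.
Codon 4: GGU Gly / GGU Gly — identical.
Codon 5: GUU Val / GUA Val — synonymous.
Codon 6: GUG Val / GGU Gly — nonsynonymous.
Codon 7: GGG Gly / GGG Gly — identical.
Codon 8: CAG Gln / CAG Gln — identical.
Synonymous differences: 4.

4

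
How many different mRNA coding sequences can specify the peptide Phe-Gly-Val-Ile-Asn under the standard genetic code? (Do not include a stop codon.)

Phe: 2 codons.
Gly: 4 codons.
Val: 4 codons.
Ile: 3 codons.
Asn: 2 codons.
2 × 4 × 4 × 3 × 2 = 192.

192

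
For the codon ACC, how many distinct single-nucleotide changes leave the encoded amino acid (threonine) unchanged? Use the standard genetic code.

3

Position 1: none → 0 synonymous.
Position 2: none → 0 synonymous.
Position 3: ACU, ACA, ACG → 3 synonymous.
Total: 0 + 0 + 3 = 3.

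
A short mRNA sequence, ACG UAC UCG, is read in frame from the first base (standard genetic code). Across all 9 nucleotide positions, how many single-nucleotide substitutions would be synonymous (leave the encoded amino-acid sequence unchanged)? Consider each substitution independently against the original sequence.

Codon 1 (ACG, Thr): 3 synonymous substitutions.
Codon 2 (UAC, Tyr): 1 synonymous substitution.
Codon 3 (UCG, Ser): 3 synonymous substitutions.
Total: 3 + 1 + 3 = 7.

7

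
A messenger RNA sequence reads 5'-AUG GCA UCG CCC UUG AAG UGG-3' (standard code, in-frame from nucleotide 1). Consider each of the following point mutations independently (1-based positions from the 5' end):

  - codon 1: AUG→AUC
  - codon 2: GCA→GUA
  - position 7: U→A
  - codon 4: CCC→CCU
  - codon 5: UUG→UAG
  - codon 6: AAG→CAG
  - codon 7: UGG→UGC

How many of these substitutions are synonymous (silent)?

Codon 1: AUG (Met) → AUC (Ile) — missense.
Codon 2: GCA (Ala) → GUA (Val) — missense.
Codon 3: UCG (Ser) → ACG (Thr) — missense.
Codon 4: CCC (Pro) → CCU (Pro) — synonymous.
Codon 5: UUG (Leu) → UAG (Stop) — nonsense.
Codon 6: AAG (Lys) → CAG (Gln) — missense.
Codon 7: UGG (Trp) → UGC (Cys) — missense.
Synonymous: 1 of 7.

1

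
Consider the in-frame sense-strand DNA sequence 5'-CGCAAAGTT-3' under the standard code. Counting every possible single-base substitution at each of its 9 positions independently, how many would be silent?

7

Codon 1 (CGC, Arg): 3 synonymous substitutions.
Codon 2 (AAA, Lys): 1 synonymous substitution.
Codon 3 (GTT, Val): 3 synonymous substitutions.
Total: 3 + 1 + 3 = 7.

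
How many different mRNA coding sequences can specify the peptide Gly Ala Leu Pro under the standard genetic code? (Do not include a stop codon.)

Gly: 4 codons.
Ala: 4 codons.
Leu: 6 codons.
Pro: 4 codons.
4 × 4 × 6 × 4 = 384.

384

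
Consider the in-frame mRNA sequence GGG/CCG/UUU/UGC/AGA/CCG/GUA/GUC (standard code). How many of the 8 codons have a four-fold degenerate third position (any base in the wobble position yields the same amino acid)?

5

Codon 1 GGG (Gly): third position 4-fold.
Codon 2 CCG (Pro): third position 4-fold.
Codon 3 UUU (Phe): third position 2-fold.
Codon 4 UGC (Cys): third position 2-fold.
Codon 5 AGA (Arg): third position 2-fold.
Codon 6 CCG (Pro): third position 4-fold.
Codon 7 GUA (Val): third position 4-fold.
Codon 8 GUC (Val): third position 4-fold.
Four-fold degenerate third positions: 5.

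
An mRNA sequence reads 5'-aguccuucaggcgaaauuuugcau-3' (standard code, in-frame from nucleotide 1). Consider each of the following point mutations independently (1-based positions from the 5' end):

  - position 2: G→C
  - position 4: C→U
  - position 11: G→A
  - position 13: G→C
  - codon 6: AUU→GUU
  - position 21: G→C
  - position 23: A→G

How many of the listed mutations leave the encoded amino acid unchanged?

0

Codon 1: AGU (Ser) → ACU (Thr) — missense.
Codon 2: CCU (Pro) → UCU (Ser) — missense.
Codon 4: GGC (Gly) → GAC (Asp) — missense.
Codon 5: GAA (Glu) → CAA (Gln) — missense.
Codon 6: AUU (Ile) → GUU (Val) — missense.
Codon 7: UUG (Leu) → UUC (Phe) — missense.
Codon 8: CAU (His) → CGU (Arg) — missense.
Synonymous: 0 of 7.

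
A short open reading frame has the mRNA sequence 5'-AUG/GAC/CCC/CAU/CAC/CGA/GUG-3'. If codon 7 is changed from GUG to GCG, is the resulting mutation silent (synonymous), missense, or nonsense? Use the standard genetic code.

Position 20 falls in codon 7: GUG → Val.
After the substitution the codon is GCG → Ala.
Val ≠ Ala, so this is a missense mutation.

missense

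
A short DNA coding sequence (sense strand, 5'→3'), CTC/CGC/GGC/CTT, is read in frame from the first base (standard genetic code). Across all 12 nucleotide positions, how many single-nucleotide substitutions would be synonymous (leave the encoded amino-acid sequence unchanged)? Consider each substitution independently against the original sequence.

12

Codon 1 (CTC, Leu): 3 synonymous substitutions.
Codon 2 (CGC, Arg): 3 synonymous substitutions.
Codon 3 (GGC, Gly): 3 synonymous substitutions.
Codon 4 (CTT, Leu): 3 synonymous substitutions.
Total: 3 + 3 + 3 + 3 = 12.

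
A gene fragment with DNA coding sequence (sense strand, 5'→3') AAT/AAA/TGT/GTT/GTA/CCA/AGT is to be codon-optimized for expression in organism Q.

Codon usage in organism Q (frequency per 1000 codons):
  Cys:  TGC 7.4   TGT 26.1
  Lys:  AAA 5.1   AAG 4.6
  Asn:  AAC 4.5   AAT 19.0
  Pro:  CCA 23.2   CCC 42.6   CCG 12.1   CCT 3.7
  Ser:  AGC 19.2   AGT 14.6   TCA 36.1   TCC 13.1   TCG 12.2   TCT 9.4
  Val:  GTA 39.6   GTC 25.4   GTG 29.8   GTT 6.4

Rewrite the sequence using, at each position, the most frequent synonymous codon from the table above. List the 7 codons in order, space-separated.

Codon 1 (Asn): best is AAT at 19.0.
Codon 2 (Lys): best is AAA at 5.1.
Codon 3 (Cys): best is TGT at 26.1.
Codon 4 (Val): best is GTA at 39.6.
Codon 5 (Val): best is GTA at 39.6.
Codon 6 (Pro): best is CCC at 42.6.
Codon 7 (Ser): best is TCA at 36.1.

AAT AAA TGT GTA GTA CCC TCA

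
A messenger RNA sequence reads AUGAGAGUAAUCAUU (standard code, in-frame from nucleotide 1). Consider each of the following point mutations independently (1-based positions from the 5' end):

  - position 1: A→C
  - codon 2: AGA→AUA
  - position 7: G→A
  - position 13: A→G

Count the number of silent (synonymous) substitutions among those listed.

0

Codon 1: AUG (Met) → CUG (Leu) — missense.
Codon 2: AGA (Arg) → AUA (Ile) — missense.
Codon 3: GUA (Val) → AUA (Ile) — missense.
Codon 5: AUU (Ile) → GUU (Val) — missense.
Synonymous: 0 of 4.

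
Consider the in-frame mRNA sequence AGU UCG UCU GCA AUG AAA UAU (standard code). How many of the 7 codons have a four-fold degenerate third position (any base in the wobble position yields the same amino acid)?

Codon 1 AGU (Ser): third position 2-fold.
Codon 2 UCG (Ser): third position 4-fold.
Codon 3 UCU (Ser): third position 4-fold.
Codon 4 GCA (Ala): third position 4-fold.
Codon 5 AUG (Met): third position 1-fold.
Codon 6 AAA (Lys): third position 2-fold.
Codon 7 UAU (Tyr): third position 2-fold.
Four-fold degenerate third positions: 3.

3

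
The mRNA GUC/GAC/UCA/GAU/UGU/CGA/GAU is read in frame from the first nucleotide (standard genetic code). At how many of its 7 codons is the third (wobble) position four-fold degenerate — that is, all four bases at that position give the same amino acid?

3

Codon 1 GUC (Val): third position 4-fold.
Codon 2 GAC (Asp): third position 2-fold.
Codon 3 UCA (Ser): third position 4-fold.
Codon 4 GAU (Asp): third position 2-fold.
Codon 5 UGU (Cys): third position 2-fold.
Codon 6 CGA (Arg): third position 4-fold.
Codon 7 GAU (Asp): third position 2-fold.
Four-fold degenerate third positions: 3.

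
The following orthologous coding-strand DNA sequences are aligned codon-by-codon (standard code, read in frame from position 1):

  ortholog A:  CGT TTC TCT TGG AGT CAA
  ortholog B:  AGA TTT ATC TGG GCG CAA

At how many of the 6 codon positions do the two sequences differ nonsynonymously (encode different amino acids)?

Codon 1: CGT Arg / AGA Arg — synonymous.
Codon 2: TTC Phe / TTT Phe — synonymous.
Codon 3: TCT Ser / ATC Ile — nonsynonymous.
Codon 4: TGG Trp / TGG Trp — identical.
Codon 5: AGT Ser / GCG Ala — nonsynonymous.
Codon 6: CAA Gln / CAA Gln — identical.
Nonsynonymous differences: 2.

2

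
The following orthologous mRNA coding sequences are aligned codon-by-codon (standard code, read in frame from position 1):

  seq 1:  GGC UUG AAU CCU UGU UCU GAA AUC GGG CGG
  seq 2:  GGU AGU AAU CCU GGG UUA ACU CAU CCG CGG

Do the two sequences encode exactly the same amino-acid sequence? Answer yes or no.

Codon 1: GGC Gly / GGU Gly — synonymous.
Codon 2: UUG Leu / AGU Ser — nonsynonymous.
Codon 3: AAU Asn / AAU Asn — identical.
Codon 4: CCU Pro / CCU Pro — identical.
Codon 5: UGU Cys / GGG Gly — nonsynonymous.
Codon 6: UCU Ser / UUA Leu — nonsynonymous.
Codon 7: GAA Glu / ACU Thr — nonsynonymous.
Codon 8: AUC Ile / CAU His — nonsynonymous.
Codon 9: GGG Gly / CCG Pro — nonsynonymous.
Codon 10: CGG Arg / CGG Arg — identical.
Nonsynonymous differences: 6 → different protein.

no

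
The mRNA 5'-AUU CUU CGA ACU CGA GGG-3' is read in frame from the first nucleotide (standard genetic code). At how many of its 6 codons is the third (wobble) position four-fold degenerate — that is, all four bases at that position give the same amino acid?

Codon 1 AUU (Ile): third position 3-fold.
Codon 2 CUU (Leu): third position 4-fold.
Codon 3 CGA (Arg): third position 4-fold.
Codon 4 ACU (Thr): third position 4-fold.
Codon 5 CGA (Arg): third position 4-fold.
Codon 6 GGG (Gly): third position 4-fold.
Four-fold degenerate third positions: 5.

5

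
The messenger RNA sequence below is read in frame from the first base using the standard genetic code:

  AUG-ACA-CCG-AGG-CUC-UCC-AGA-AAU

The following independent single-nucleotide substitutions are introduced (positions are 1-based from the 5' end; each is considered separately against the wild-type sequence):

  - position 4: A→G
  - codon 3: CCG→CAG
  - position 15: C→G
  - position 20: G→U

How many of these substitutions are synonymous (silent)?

Codon 2: ACA (Thr) → GCA (Ala) — missense.
Codon 3: CCG (Pro) → CAG (Gln) — missense.
Codon 5: CUC (Leu) → CUG (Leu) — synonymous.
Codon 7: AGA (Arg) → AUA (Ile) — missense.
Synonymous: 1 of 4.

1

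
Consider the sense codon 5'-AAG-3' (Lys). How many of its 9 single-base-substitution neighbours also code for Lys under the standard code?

Position 1: none → 0 synonymous.
Position 2: none → 0 synonymous.
Position 3: AAA → 1 synonymous.
Total: 0 + 0 + 1 = 1.

1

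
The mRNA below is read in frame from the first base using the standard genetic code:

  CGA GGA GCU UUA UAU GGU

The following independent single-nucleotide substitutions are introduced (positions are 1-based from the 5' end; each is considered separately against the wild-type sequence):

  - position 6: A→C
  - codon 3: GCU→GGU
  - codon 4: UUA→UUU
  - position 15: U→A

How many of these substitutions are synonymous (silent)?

1

Codon 2: GGA (Gly) → GGC (Gly) — synonymous.
Codon 3: GCU (Ala) → GGU (Gly) — missense.
Codon 4: UUA (Leu) → UUU (Phe) — missense.
Codon 5: UAU (Tyr) → UAA (Stop) — nonsense.
Synonymous: 1 of 4.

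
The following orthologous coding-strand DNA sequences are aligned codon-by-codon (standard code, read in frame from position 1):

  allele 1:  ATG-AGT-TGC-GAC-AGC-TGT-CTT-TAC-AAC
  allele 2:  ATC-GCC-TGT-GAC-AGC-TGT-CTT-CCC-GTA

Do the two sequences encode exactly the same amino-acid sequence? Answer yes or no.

no

Codon 1: ATG Met / ATC Ile — nonsynonymous.
Codon 2: AGT Ser / GCC Ala — nonsynonymous.
Codon 3: TGC Cys / TGT Cys — synonymous.
Codon 4: GAC Asp / GAC Asp — identical.
Codon 5: AGC Ser / AGC Ser — identical.
Codon 6: TGT Cys / TGT Cys — identical.
Codon 7: CTT Leu / CTT Leu — identical.
Codon 8: TAC Tyr / CCC Pro — nonsynonymous.
Codon 9: AAC Asn / GTA Val — nonsynonymous.
Nonsynonymous differences: 4 → different protein.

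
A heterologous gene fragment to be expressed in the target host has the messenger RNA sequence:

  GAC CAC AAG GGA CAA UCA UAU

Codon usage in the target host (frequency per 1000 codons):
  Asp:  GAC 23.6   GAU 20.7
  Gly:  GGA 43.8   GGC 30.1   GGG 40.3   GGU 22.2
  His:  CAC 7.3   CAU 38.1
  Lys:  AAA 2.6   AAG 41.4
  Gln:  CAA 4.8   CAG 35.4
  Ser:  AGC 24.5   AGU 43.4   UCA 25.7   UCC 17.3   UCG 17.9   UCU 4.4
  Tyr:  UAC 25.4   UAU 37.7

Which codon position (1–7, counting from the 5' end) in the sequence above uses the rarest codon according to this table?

Codon 1 GAC (Asp): 23.6 per 1000.
Codon 2 CAC (His): 7.3 per 1000.
Codon 3 AAG (Lys): 41.4 per 1000.
Codon 4 GGA (Gly): 43.8 per 1000.
Codon 5 CAA (Gln): 4.8 per 1000.
Codon 6 UCA (Ser): 25.7 per 1000.
Codon 7 UAU (Tyr): 37.7 per 1000.
Lowest frequency is 4.8 at codon 5.

5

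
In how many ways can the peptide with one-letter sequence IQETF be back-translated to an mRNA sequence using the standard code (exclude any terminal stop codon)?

Ile: 3 codons.
Gln: 2 codons.
Glu: 2 codons.
Thr: 4 codons.
Phe: 2 codons.
3 × 2 × 2 × 4 × 2 = 96.

96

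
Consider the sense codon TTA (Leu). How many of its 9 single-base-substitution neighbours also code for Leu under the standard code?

Position 1: CTA → 1 synonymous.
Position 2: none → 0 synonymous.
Position 3: TTG → 1 synonymous.
Total: 1 + 0 + 1 = 2.

2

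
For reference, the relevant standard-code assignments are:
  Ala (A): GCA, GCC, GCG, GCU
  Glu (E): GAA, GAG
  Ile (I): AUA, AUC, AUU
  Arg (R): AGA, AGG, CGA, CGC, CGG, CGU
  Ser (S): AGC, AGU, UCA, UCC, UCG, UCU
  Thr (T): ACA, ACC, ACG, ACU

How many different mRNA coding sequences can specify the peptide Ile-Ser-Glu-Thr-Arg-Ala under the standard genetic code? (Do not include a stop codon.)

Ile: 3 codons.
Ser: 6 codons.
Glu: 2 codons.
Thr: 4 codons.
Arg: 6 codons.
Ala: 4 codons.
3 × 6 × 2 × 4 × 6 × 4 = 3456.

3456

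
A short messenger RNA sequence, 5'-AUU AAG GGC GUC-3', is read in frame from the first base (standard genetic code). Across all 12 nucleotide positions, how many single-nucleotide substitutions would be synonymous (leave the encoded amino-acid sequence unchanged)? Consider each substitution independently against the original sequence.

Codon 1 (AUU, Ile): 2 synonymous substitutions.
Codon 2 (AAG, Lys): 1 synonymous substitution.
Codon 3 (GGC, Gly): 3 synonymous substitutions.
Codon 4 (GUC, Val): 3 synonymous substitutions.
Total: 2 + 1 + 3 + 3 = 9.

9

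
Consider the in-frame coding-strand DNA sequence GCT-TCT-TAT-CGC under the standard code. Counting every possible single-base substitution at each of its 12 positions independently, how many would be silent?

10

Codon 1 (GCT, Ala): 3 synonymous substitutions.
Codon 2 (TCT, Ser): 3 synonymous substitutions.
Codon 3 (TAT, Tyr): 1 synonymous substitution.
Codon 4 (CGC, Arg): 3 synonymous substitutions.
Total: 3 + 3 + 1 + 3 = 10.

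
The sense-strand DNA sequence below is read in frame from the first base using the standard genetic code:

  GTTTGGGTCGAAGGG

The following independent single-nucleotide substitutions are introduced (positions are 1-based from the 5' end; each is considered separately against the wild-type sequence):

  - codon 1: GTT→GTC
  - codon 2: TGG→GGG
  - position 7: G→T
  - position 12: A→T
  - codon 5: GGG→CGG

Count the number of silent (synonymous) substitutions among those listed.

Codon 1: GTT (Val) → GTC (Val) — synonymous.
Codon 2: TGG (Trp) → GGG (Gly) — missense.
Codon 3: GTC (Val) → TTC (Phe) — missense.
Codon 4: GAA (Glu) → GAT (Asp) — missense.
Codon 5: GGG (Gly) → CGG (Arg) — missense.
Synonymous: 1 of 5.

1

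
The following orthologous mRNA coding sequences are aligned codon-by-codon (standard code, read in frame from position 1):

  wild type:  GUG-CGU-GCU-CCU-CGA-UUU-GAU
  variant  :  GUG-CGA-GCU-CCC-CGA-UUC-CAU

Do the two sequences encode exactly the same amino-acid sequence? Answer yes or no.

Codon 1: GUG Val / GUG Val — identical.
Codon 2: CGU Arg / CGA Arg — synonymous.
Codon 3: GCU Ala / GCU Ala — identical.
Codon 4: CCU Pro / CCC Pro — synonymous.
Codon 5: CGA Arg / CGA Arg — identical.
Codon 6: UUU Phe / UUC Phe — synonymous.
Codon 7: GAU Asp / CAU His — nonsynonymous.
Nonsynonymous differences: 1 → different protein.

no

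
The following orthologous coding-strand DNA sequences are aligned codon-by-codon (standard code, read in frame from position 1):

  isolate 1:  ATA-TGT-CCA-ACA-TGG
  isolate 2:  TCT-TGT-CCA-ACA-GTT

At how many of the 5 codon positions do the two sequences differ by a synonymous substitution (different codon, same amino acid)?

Codon 1: ATA Ile / TCT Ser — nonsynonymous.
Codon 2: TGT Cys / TGT Cys — identical.
Codon 3: CCA Pro / CCA Pro — identical.
Codon 4: ACA Thr / ACA Thr — identical.
Codon 5: TGG Trp / GTT Val — nonsynonymous.
Synonymous differences: 0.

0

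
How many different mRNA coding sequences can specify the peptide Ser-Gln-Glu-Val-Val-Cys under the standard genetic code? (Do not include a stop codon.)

Ser: 6 codons.
Gln: 2 codons.
Glu: 2 codons.
Val: 4 codons.
Val: 4 codons.
Cys: 2 codons.
6 × 2 × 2 × 4 × 4 × 2 = 768.

768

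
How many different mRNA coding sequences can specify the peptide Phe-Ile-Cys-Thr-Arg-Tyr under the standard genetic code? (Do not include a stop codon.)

Phe: 2 codons.
Ile: 3 codons.
Cys: 2 codons.
Thr: 4 codons.
Arg: 6 codons.
Tyr: 2 codons.
2 × 3 × 2 × 4 × 6 × 2 = 576.

576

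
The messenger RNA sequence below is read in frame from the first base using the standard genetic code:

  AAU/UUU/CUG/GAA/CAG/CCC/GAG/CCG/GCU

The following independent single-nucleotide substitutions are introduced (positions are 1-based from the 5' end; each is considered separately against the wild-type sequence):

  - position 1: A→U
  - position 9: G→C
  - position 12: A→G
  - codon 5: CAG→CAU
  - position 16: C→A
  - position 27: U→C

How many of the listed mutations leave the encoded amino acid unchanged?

Codon 1: AAU (Asn) → UAU (Tyr) — missense.
Codon 3: CUG (Leu) → CUC (Leu) — synonymous.
Codon 4: GAA (Glu) → GAG (Glu) — synonymous.
Codon 5: CAG (Gln) → CAU (His) — missense.
Codon 6: CCC (Pro) → ACC (Thr) — missense.
Codon 9: GCU (Ala) → GCC (Ala) — synonymous.
Synonymous: 3 of 6.

3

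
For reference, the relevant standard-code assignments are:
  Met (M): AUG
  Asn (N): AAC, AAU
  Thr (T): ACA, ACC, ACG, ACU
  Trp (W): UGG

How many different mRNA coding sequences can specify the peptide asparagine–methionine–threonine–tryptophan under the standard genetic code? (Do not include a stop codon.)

Asn: 2 codons.
Met: 1 codon.
Thr: 4 codons.
Trp: 1 codon.
2 × 1 × 4 × 1 = 8.

8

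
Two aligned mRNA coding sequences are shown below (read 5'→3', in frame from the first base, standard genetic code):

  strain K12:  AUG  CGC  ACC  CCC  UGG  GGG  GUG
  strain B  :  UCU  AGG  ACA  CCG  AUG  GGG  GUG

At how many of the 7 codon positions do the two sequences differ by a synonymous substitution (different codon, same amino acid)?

Codon 1: AUG Met / UCU Ser — nonsynonymous.
Codon 2: CGC Arg / AGG Arg — synonymous.
Codon 3: ACC Thr / ACA Thr — synonymous.
Codon 4: CCC Pro / CCG Pro — synonymous.
Codon 5: UGG Trp / AUG Met — nonsynonymous.
Codon 6: GGG Gly / GGG Gly — identical.
Codon 7: GUG Val / GUG Val — identical.
Synonymous differences: 3.

3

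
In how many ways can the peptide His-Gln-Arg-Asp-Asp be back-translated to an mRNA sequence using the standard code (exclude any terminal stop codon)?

96

His: 2 codons.
Gln: 2 codons.
Arg: 6 codons.
Asp: 2 codons.
Asp: 2 codons.
2 × 2 × 6 × 2 × 2 = 96.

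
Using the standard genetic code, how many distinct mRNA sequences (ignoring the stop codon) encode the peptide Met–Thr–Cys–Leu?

48

Met: 1 codon.
Thr: 4 codons.
Cys: 2 codons.
Leu: 6 codons.
1 × 4 × 2 × 6 = 48.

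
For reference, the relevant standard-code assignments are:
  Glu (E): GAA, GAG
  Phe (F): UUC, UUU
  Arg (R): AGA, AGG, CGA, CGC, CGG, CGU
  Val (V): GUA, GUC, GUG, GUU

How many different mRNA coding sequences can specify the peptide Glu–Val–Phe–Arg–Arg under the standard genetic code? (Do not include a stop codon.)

576

Glu: 2 codons.
Val: 4 codons.
Phe: 2 codons.
Arg: 6 codons.
Arg: 6 codons.
2 × 4 × 2 × 6 × 6 = 576.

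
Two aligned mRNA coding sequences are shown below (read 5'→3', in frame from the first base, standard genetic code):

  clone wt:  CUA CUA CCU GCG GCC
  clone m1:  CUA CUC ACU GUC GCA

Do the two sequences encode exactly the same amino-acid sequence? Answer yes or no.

no

Codon 1: CUA Leu / CUA Leu — identical.
Codon 2: CUA Leu / CUC Leu — synonymous.
Codon 3: CCU Pro / ACU Thr — nonsynonymous.
Codon 4: GCG Ala / GUC Val — nonsynonymous.
Codon 5: GCC Ala / GCA Ala — synonymous.
Nonsynonymous differences: 2 → different protein.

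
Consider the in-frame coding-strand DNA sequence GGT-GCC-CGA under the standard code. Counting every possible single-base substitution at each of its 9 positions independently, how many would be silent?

10

Codon 1 (GGT, Gly): 3 synonymous substitutions.
Codon 2 (GCC, Ala): 3 synonymous substitutions.
Codon 3 (CGA, Arg): 4 synonymous substitutions.
Total: 3 + 3 + 4 = 10.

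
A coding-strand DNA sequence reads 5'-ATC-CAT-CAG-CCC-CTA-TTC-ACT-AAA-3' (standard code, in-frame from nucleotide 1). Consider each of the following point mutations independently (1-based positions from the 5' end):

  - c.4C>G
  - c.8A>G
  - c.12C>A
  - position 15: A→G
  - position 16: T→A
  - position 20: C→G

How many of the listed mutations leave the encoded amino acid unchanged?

2

Codon 2: CAT (His) → GAT (Asp) — missense.
Codon 3: CAG (Gln) → CGG (Arg) — missense.
Codon 4: CCC (Pro) → CCA (Pro) — synonymous.
Codon 5: CTA (Leu) → CTG (Leu) — synonymous.
Codon 6: TTC (Phe) → ATC (Ile) — missense.
Codon 7: ACT (Thr) → AGT (Ser) — missense.
Synonymous: 2 of 6.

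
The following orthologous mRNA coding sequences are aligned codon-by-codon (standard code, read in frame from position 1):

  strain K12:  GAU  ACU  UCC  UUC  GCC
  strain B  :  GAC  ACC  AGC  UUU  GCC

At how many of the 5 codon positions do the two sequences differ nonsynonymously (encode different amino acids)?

Codon 1: GAU Asp / GAC Asp — synonymous.
Codon 2: ACU Thr / ACC Thr — synonymous.
Codon 3: UCC Ser / AGC Ser — synonymous.
Codon 4: UUC Phe / UUU Phe — synonymous.
Codon 5: GCC Ala / GCC Ala — identical.
Nonsynonymous differences: 0.

0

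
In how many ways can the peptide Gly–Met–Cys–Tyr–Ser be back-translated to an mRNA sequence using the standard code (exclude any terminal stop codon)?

96

Gly: 4 codons.
Met: 1 codon.
Cys: 2 codons.
Tyr: 2 codons.
Ser: 6 codons.
4 × 1 × 2 × 2 × 6 = 96.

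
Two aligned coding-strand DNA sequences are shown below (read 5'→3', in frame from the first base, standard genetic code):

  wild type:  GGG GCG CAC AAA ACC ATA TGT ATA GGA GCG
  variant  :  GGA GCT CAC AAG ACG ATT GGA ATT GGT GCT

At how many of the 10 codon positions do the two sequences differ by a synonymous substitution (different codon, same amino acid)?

Codon 1: GGG Gly / GGA Gly — synonymous.
Codon 2: GCG Ala / GCT Ala — synonymous.
Codon 3: CAC His / CAC His — identical.
Codon 4: AAA Lys / AAG Lys — synonymous.
Codon 5: ACC Thr / ACG Thr — synonymous.
Codon 6: ATA Ile / ATT Ile — synonymous.
Codon 7: TGT Cys / GGA Gly — nonsynonymous.
Codon 8: ATA Ile / ATT Ile — synonymous.
Codon 9: GGA Gly / GGT Gly — synonymous.
Codon 10: GCG Ala / GCT Ala — synonymous.
Synonymous differences: 8.

8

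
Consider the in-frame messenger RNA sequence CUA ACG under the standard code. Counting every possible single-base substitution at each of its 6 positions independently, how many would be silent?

7

Codon 1 (CUA, Leu): 4 synonymous substitutions.
Codon 2 (ACG, Thr): 3 synonymous substitutions.
Total: 4 + 3 = 7.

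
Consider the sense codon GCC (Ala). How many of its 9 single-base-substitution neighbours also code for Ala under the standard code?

Position 1: none → 0 synonymous.
Position 2: none → 0 synonymous.
Position 3: GCU, GCA, GCG → 3 synonymous.
Total: 0 + 0 + 3 = 3.

3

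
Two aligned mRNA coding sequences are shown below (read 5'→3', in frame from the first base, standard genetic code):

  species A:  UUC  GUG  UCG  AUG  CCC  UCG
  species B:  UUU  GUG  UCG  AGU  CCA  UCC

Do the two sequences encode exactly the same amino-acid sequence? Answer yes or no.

no

Codon 1: UUC Phe / UUU Phe — synonymous.
Codon 2: GUG Val / GUG Val — identical.
Codon 3: UCG Ser / UCG Ser — identical.
Codon 4: AUG Met / AGU Ser — nonsynonymous.
Codon 5: CCC Pro / CCA Pro — synonymous.
Codon 6: UCG Ser / UCC Ser — synonymous.
Nonsynonymous differences: 1 → different protein.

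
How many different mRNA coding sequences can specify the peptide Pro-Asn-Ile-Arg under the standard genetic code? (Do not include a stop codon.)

144

Pro: 4 codons.
Asn: 2 codons.
Ile: 3 codons.
Arg: 6 codons.
4 × 2 × 3 × 6 = 144.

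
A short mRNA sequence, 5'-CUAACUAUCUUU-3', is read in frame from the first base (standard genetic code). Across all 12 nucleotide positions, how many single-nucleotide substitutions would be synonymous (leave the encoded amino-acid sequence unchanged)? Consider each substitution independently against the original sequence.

10

Codon 1 (CUA, Leu): 4 synonymous substitutions.
Codon 2 (ACU, Thr): 3 synonymous substitutions.
Codon 3 (AUC, Ile): 2 synonymous substitutions.
Codon 4 (UUU, Phe): 1 synonymous substitution.
Total: 4 + 3 + 2 + 1 = 10.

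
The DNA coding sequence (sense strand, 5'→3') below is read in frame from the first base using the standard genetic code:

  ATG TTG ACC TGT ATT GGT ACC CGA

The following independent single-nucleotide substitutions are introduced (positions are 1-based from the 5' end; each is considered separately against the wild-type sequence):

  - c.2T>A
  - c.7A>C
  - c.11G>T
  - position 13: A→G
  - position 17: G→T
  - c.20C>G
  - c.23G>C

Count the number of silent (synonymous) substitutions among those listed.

Codon 1: ATG (Met) → AAG (Lys) — missense.
Codon 3: ACC (Thr) → CCC (Pro) — missense.
Codon 4: TGT (Cys) → TTT (Phe) — missense.
Codon 5: ATT (Ile) → GTT (Val) — missense.
Codon 6: GGT (Gly) → GTT (Val) — missense.
Codon 7: ACC (Thr) → AGC (Ser) — missense.
Codon 8: CGA (Arg) → CCA (Pro) — missense.
Synonymous: 0 of 7.

0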